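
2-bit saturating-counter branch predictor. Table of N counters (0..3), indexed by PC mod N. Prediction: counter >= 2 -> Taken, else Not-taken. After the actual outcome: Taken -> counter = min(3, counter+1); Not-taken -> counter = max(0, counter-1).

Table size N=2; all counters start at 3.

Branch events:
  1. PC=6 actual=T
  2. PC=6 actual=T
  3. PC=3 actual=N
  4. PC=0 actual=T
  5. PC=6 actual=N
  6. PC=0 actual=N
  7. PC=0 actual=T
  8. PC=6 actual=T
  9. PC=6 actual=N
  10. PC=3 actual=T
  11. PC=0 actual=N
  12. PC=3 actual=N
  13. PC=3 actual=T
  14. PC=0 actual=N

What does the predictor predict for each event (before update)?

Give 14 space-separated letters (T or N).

Answer: T T T T T T N T T T T T T N

Derivation:
Ev 1: PC=6 idx=0 pred=T actual=T -> ctr[0]=3
Ev 2: PC=6 idx=0 pred=T actual=T -> ctr[0]=3
Ev 3: PC=3 idx=1 pred=T actual=N -> ctr[1]=2
Ev 4: PC=0 idx=0 pred=T actual=T -> ctr[0]=3
Ev 5: PC=6 idx=0 pred=T actual=N -> ctr[0]=2
Ev 6: PC=0 idx=0 pred=T actual=N -> ctr[0]=1
Ev 7: PC=0 idx=0 pred=N actual=T -> ctr[0]=2
Ev 8: PC=6 idx=0 pred=T actual=T -> ctr[0]=3
Ev 9: PC=6 idx=0 pred=T actual=N -> ctr[0]=2
Ev 10: PC=3 idx=1 pred=T actual=T -> ctr[1]=3
Ev 11: PC=0 idx=0 pred=T actual=N -> ctr[0]=1
Ev 12: PC=3 idx=1 pred=T actual=N -> ctr[1]=2
Ev 13: PC=3 idx=1 pred=T actual=T -> ctr[1]=3
Ev 14: PC=0 idx=0 pred=N actual=N -> ctr[0]=0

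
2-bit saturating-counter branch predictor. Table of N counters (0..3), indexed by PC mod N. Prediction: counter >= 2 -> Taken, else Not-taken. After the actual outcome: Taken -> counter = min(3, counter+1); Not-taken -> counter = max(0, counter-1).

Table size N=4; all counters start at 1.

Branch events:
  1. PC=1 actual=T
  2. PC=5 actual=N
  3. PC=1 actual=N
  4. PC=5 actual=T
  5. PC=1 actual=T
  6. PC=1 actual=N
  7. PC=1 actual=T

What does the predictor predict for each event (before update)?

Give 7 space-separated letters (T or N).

Answer: N T N N N T N

Derivation:
Ev 1: PC=1 idx=1 pred=N actual=T -> ctr[1]=2
Ev 2: PC=5 idx=1 pred=T actual=N -> ctr[1]=1
Ev 3: PC=1 idx=1 pred=N actual=N -> ctr[1]=0
Ev 4: PC=5 idx=1 pred=N actual=T -> ctr[1]=1
Ev 5: PC=1 idx=1 pred=N actual=T -> ctr[1]=2
Ev 6: PC=1 idx=1 pred=T actual=N -> ctr[1]=1
Ev 7: PC=1 idx=1 pred=N actual=T -> ctr[1]=2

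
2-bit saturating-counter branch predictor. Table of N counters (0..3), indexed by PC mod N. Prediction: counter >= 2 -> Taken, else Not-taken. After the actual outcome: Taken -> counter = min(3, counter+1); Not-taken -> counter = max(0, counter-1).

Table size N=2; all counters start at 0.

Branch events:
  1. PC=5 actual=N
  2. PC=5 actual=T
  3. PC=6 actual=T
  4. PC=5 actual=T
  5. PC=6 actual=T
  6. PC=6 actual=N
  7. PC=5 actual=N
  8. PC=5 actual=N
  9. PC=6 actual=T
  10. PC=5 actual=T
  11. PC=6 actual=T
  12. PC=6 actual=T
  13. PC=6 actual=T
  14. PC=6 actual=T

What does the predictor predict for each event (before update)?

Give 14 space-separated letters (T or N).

Answer: N N N N N T T N N N T T T T

Derivation:
Ev 1: PC=5 idx=1 pred=N actual=N -> ctr[1]=0
Ev 2: PC=5 idx=1 pred=N actual=T -> ctr[1]=1
Ev 3: PC=6 idx=0 pred=N actual=T -> ctr[0]=1
Ev 4: PC=5 idx=1 pred=N actual=T -> ctr[1]=2
Ev 5: PC=6 idx=0 pred=N actual=T -> ctr[0]=2
Ev 6: PC=6 idx=0 pred=T actual=N -> ctr[0]=1
Ev 7: PC=5 idx=1 pred=T actual=N -> ctr[1]=1
Ev 8: PC=5 idx=1 pred=N actual=N -> ctr[1]=0
Ev 9: PC=6 idx=0 pred=N actual=T -> ctr[0]=2
Ev 10: PC=5 idx=1 pred=N actual=T -> ctr[1]=1
Ev 11: PC=6 idx=0 pred=T actual=T -> ctr[0]=3
Ev 12: PC=6 idx=0 pred=T actual=T -> ctr[0]=3
Ev 13: PC=6 idx=0 pred=T actual=T -> ctr[0]=3
Ev 14: PC=6 idx=0 pred=T actual=T -> ctr[0]=3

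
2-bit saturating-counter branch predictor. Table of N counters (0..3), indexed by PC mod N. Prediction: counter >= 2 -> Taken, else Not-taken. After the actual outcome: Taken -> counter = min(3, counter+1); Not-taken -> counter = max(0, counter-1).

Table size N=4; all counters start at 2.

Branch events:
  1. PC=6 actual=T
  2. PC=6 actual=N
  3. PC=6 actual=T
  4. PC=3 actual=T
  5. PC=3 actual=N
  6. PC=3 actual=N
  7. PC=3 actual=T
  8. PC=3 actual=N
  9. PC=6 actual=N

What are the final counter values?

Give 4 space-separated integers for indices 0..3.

Ev 1: PC=6 idx=2 pred=T actual=T -> ctr[2]=3
Ev 2: PC=6 idx=2 pred=T actual=N -> ctr[2]=2
Ev 3: PC=6 idx=2 pred=T actual=T -> ctr[2]=3
Ev 4: PC=3 idx=3 pred=T actual=T -> ctr[3]=3
Ev 5: PC=3 idx=3 pred=T actual=N -> ctr[3]=2
Ev 6: PC=3 idx=3 pred=T actual=N -> ctr[3]=1
Ev 7: PC=3 idx=3 pred=N actual=T -> ctr[3]=2
Ev 8: PC=3 idx=3 pred=T actual=N -> ctr[3]=1
Ev 9: PC=6 idx=2 pred=T actual=N -> ctr[2]=2

Answer: 2 2 2 1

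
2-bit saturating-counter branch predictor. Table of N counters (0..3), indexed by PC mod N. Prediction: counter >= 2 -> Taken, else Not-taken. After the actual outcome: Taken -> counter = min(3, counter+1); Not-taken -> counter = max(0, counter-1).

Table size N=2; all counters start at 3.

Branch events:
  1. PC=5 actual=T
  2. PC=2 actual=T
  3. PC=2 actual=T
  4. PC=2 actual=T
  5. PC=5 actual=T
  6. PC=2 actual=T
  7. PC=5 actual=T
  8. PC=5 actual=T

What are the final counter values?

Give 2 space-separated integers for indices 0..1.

Answer: 3 3

Derivation:
Ev 1: PC=5 idx=1 pred=T actual=T -> ctr[1]=3
Ev 2: PC=2 idx=0 pred=T actual=T -> ctr[0]=3
Ev 3: PC=2 idx=0 pred=T actual=T -> ctr[0]=3
Ev 4: PC=2 idx=0 pred=T actual=T -> ctr[0]=3
Ev 5: PC=5 idx=1 pred=T actual=T -> ctr[1]=3
Ev 6: PC=2 idx=0 pred=T actual=T -> ctr[0]=3
Ev 7: PC=5 idx=1 pred=T actual=T -> ctr[1]=3
Ev 8: PC=5 idx=1 pred=T actual=T -> ctr[1]=3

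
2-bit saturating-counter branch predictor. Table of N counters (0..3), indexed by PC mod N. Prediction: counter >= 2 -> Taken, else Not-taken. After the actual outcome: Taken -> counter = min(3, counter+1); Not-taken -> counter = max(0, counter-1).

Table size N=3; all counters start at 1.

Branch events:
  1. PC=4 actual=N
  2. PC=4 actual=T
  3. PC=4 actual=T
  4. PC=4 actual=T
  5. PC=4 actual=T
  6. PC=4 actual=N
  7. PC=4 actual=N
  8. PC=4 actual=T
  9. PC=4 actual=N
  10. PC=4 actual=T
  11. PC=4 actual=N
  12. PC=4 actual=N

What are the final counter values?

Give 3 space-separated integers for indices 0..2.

Answer: 1 0 1

Derivation:
Ev 1: PC=4 idx=1 pred=N actual=N -> ctr[1]=0
Ev 2: PC=4 idx=1 pred=N actual=T -> ctr[1]=1
Ev 3: PC=4 idx=1 pred=N actual=T -> ctr[1]=2
Ev 4: PC=4 idx=1 pred=T actual=T -> ctr[1]=3
Ev 5: PC=4 idx=1 pred=T actual=T -> ctr[1]=3
Ev 6: PC=4 idx=1 pred=T actual=N -> ctr[1]=2
Ev 7: PC=4 idx=1 pred=T actual=N -> ctr[1]=1
Ev 8: PC=4 idx=1 pred=N actual=T -> ctr[1]=2
Ev 9: PC=4 idx=1 pred=T actual=N -> ctr[1]=1
Ev 10: PC=4 idx=1 pred=N actual=T -> ctr[1]=2
Ev 11: PC=4 idx=1 pred=T actual=N -> ctr[1]=1
Ev 12: PC=4 idx=1 pred=N actual=N -> ctr[1]=0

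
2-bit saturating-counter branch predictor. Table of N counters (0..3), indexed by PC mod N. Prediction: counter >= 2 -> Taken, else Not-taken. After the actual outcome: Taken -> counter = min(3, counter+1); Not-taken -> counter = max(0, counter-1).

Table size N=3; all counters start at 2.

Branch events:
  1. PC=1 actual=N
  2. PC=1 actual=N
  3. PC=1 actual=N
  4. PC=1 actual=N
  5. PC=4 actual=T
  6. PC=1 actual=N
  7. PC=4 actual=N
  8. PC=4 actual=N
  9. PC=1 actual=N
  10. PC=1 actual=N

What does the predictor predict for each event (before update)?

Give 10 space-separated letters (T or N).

Ev 1: PC=1 idx=1 pred=T actual=N -> ctr[1]=1
Ev 2: PC=1 idx=1 pred=N actual=N -> ctr[1]=0
Ev 3: PC=1 idx=1 pred=N actual=N -> ctr[1]=0
Ev 4: PC=1 idx=1 pred=N actual=N -> ctr[1]=0
Ev 5: PC=4 idx=1 pred=N actual=T -> ctr[1]=1
Ev 6: PC=1 idx=1 pred=N actual=N -> ctr[1]=0
Ev 7: PC=4 idx=1 pred=N actual=N -> ctr[1]=0
Ev 8: PC=4 idx=1 pred=N actual=N -> ctr[1]=0
Ev 9: PC=1 idx=1 pred=N actual=N -> ctr[1]=0
Ev 10: PC=1 idx=1 pred=N actual=N -> ctr[1]=0

Answer: T N N N N N N N N N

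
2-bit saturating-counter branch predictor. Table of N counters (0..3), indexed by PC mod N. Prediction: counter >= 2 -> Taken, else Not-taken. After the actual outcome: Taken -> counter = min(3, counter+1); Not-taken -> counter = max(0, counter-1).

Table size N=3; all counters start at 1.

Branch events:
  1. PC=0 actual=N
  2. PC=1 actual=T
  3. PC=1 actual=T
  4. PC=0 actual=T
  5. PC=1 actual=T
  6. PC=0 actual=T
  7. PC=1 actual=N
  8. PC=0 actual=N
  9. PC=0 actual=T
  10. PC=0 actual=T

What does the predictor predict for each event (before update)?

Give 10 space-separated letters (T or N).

Ev 1: PC=0 idx=0 pred=N actual=N -> ctr[0]=0
Ev 2: PC=1 idx=1 pred=N actual=T -> ctr[1]=2
Ev 3: PC=1 idx=1 pred=T actual=T -> ctr[1]=3
Ev 4: PC=0 idx=0 pred=N actual=T -> ctr[0]=1
Ev 5: PC=1 idx=1 pred=T actual=T -> ctr[1]=3
Ev 6: PC=0 idx=0 pred=N actual=T -> ctr[0]=2
Ev 7: PC=1 idx=1 pred=T actual=N -> ctr[1]=2
Ev 8: PC=0 idx=0 pred=T actual=N -> ctr[0]=1
Ev 9: PC=0 idx=0 pred=N actual=T -> ctr[0]=2
Ev 10: PC=0 idx=0 pred=T actual=T -> ctr[0]=3

Answer: N N T N T N T T N T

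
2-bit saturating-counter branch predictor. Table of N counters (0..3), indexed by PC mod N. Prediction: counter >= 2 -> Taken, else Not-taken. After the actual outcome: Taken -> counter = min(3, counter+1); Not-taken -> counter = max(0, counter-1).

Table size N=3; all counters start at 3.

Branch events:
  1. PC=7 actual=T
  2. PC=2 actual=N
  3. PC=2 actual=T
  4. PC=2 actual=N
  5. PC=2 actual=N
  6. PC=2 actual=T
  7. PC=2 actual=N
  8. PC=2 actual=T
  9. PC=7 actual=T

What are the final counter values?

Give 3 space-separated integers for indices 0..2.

Answer: 3 3 2

Derivation:
Ev 1: PC=7 idx=1 pred=T actual=T -> ctr[1]=3
Ev 2: PC=2 idx=2 pred=T actual=N -> ctr[2]=2
Ev 3: PC=2 idx=2 pred=T actual=T -> ctr[2]=3
Ev 4: PC=2 idx=2 pred=T actual=N -> ctr[2]=2
Ev 5: PC=2 idx=2 pred=T actual=N -> ctr[2]=1
Ev 6: PC=2 idx=2 pred=N actual=T -> ctr[2]=2
Ev 7: PC=2 idx=2 pred=T actual=N -> ctr[2]=1
Ev 8: PC=2 idx=2 pred=N actual=T -> ctr[2]=2
Ev 9: PC=7 idx=1 pred=T actual=T -> ctr[1]=3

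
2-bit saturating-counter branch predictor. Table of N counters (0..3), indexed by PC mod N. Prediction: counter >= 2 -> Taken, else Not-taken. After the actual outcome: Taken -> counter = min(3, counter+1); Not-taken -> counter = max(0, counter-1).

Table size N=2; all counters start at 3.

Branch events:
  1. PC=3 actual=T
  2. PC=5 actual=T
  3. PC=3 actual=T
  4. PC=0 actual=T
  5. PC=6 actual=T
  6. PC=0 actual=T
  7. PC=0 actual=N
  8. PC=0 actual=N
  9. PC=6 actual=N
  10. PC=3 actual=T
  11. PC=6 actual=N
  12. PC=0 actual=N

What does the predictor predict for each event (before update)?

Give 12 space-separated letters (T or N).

Answer: T T T T T T T T N T N N

Derivation:
Ev 1: PC=3 idx=1 pred=T actual=T -> ctr[1]=3
Ev 2: PC=5 idx=1 pred=T actual=T -> ctr[1]=3
Ev 3: PC=3 idx=1 pred=T actual=T -> ctr[1]=3
Ev 4: PC=0 idx=0 pred=T actual=T -> ctr[0]=3
Ev 5: PC=6 idx=0 pred=T actual=T -> ctr[0]=3
Ev 6: PC=0 idx=0 pred=T actual=T -> ctr[0]=3
Ev 7: PC=0 idx=0 pred=T actual=N -> ctr[0]=2
Ev 8: PC=0 idx=0 pred=T actual=N -> ctr[0]=1
Ev 9: PC=6 idx=0 pred=N actual=N -> ctr[0]=0
Ev 10: PC=3 idx=1 pred=T actual=T -> ctr[1]=3
Ev 11: PC=6 idx=0 pred=N actual=N -> ctr[0]=0
Ev 12: PC=0 idx=0 pred=N actual=N -> ctr[0]=0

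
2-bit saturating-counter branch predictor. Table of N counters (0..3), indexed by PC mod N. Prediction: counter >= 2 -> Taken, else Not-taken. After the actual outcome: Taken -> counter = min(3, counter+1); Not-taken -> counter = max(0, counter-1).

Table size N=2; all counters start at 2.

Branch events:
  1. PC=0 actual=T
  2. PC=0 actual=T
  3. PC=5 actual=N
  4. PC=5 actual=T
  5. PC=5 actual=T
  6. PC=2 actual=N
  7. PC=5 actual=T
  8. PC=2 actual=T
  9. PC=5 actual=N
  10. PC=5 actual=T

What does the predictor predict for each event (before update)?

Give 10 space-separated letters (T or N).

Ev 1: PC=0 idx=0 pred=T actual=T -> ctr[0]=3
Ev 2: PC=0 idx=0 pred=T actual=T -> ctr[0]=3
Ev 3: PC=5 idx=1 pred=T actual=N -> ctr[1]=1
Ev 4: PC=5 idx=1 pred=N actual=T -> ctr[1]=2
Ev 5: PC=5 idx=1 pred=T actual=T -> ctr[1]=3
Ev 6: PC=2 idx=0 pred=T actual=N -> ctr[0]=2
Ev 7: PC=5 idx=1 pred=T actual=T -> ctr[1]=3
Ev 8: PC=2 idx=0 pred=T actual=T -> ctr[0]=3
Ev 9: PC=5 idx=1 pred=T actual=N -> ctr[1]=2
Ev 10: PC=5 idx=1 pred=T actual=T -> ctr[1]=3

Answer: T T T N T T T T T T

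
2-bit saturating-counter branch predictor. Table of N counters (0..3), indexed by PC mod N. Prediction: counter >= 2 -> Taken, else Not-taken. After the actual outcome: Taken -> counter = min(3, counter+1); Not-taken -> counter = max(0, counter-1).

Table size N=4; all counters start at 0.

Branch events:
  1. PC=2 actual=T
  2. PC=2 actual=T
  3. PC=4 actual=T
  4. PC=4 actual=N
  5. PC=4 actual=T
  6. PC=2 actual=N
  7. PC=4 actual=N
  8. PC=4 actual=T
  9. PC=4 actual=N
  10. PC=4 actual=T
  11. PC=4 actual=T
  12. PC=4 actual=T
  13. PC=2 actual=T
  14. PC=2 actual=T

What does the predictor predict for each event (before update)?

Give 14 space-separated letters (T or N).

Ev 1: PC=2 idx=2 pred=N actual=T -> ctr[2]=1
Ev 2: PC=2 idx=2 pred=N actual=T -> ctr[2]=2
Ev 3: PC=4 idx=0 pred=N actual=T -> ctr[0]=1
Ev 4: PC=4 idx=0 pred=N actual=N -> ctr[0]=0
Ev 5: PC=4 idx=0 pred=N actual=T -> ctr[0]=1
Ev 6: PC=2 idx=2 pred=T actual=N -> ctr[2]=1
Ev 7: PC=4 idx=0 pred=N actual=N -> ctr[0]=0
Ev 8: PC=4 idx=0 pred=N actual=T -> ctr[0]=1
Ev 9: PC=4 idx=0 pred=N actual=N -> ctr[0]=0
Ev 10: PC=4 idx=0 pred=N actual=T -> ctr[0]=1
Ev 11: PC=4 idx=0 pred=N actual=T -> ctr[0]=2
Ev 12: PC=4 idx=0 pred=T actual=T -> ctr[0]=3
Ev 13: PC=2 idx=2 pred=N actual=T -> ctr[2]=2
Ev 14: PC=2 idx=2 pred=T actual=T -> ctr[2]=3

Answer: N N N N N T N N N N N T N T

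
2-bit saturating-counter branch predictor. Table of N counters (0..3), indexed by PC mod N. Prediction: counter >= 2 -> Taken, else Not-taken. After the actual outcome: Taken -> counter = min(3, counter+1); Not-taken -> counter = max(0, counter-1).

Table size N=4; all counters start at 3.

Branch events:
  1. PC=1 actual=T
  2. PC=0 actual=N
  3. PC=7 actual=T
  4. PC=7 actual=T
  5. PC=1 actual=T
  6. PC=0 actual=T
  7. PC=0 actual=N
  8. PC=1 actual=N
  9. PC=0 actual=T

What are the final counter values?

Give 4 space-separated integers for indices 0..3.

Answer: 3 2 3 3

Derivation:
Ev 1: PC=1 idx=1 pred=T actual=T -> ctr[1]=3
Ev 2: PC=0 idx=0 pred=T actual=N -> ctr[0]=2
Ev 3: PC=7 idx=3 pred=T actual=T -> ctr[3]=3
Ev 4: PC=7 idx=3 pred=T actual=T -> ctr[3]=3
Ev 5: PC=1 idx=1 pred=T actual=T -> ctr[1]=3
Ev 6: PC=0 idx=0 pred=T actual=T -> ctr[0]=3
Ev 7: PC=0 idx=0 pred=T actual=N -> ctr[0]=2
Ev 8: PC=1 idx=1 pred=T actual=N -> ctr[1]=2
Ev 9: PC=0 idx=0 pred=T actual=T -> ctr[0]=3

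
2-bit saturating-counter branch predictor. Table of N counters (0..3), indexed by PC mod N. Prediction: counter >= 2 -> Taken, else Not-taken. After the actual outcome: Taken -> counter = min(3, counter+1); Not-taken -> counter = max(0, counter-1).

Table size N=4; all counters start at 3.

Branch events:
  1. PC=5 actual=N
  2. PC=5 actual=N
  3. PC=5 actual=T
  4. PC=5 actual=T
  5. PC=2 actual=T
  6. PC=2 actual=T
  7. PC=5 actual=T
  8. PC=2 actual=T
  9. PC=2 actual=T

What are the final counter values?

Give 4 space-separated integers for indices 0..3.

Answer: 3 3 3 3

Derivation:
Ev 1: PC=5 idx=1 pred=T actual=N -> ctr[1]=2
Ev 2: PC=5 idx=1 pred=T actual=N -> ctr[1]=1
Ev 3: PC=5 idx=1 pred=N actual=T -> ctr[1]=2
Ev 4: PC=5 idx=1 pred=T actual=T -> ctr[1]=3
Ev 5: PC=2 idx=2 pred=T actual=T -> ctr[2]=3
Ev 6: PC=2 idx=2 pred=T actual=T -> ctr[2]=3
Ev 7: PC=5 idx=1 pred=T actual=T -> ctr[1]=3
Ev 8: PC=2 idx=2 pred=T actual=T -> ctr[2]=3
Ev 9: PC=2 idx=2 pred=T actual=T -> ctr[2]=3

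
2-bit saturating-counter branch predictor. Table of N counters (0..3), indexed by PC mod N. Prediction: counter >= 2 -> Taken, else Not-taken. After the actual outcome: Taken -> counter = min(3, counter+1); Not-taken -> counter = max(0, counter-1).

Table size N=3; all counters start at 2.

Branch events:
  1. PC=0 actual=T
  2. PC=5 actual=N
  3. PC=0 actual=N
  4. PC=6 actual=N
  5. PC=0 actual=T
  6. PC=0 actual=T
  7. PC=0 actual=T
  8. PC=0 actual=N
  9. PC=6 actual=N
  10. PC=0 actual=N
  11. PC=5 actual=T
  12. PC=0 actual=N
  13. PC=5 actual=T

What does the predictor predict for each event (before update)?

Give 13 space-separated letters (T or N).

Answer: T T T T N T T T T N N N T

Derivation:
Ev 1: PC=0 idx=0 pred=T actual=T -> ctr[0]=3
Ev 2: PC=5 idx=2 pred=T actual=N -> ctr[2]=1
Ev 3: PC=0 idx=0 pred=T actual=N -> ctr[0]=2
Ev 4: PC=6 idx=0 pred=T actual=N -> ctr[0]=1
Ev 5: PC=0 idx=0 pred=N actual=T -> ctr[0]=2
Ev 6: PC=0 idx=0 pred=T actual=T -> ctr[0]=3
Ev 7: PC=0 idx=0 pred=T actual=T -> ctr[0]=3
Ev 8: PC=0 idx=0 pred=T actual=N -> ctr[0]=2
Ev 9: PC=6 idx=0 pred=T actual=N -> ctr[0]=1
Ev 10: PC=0 idx=0 pred=N actual=N -> ctr[0]=0
Ev 11: PC=5 idx=2 pred=N actual=T -> ctr[2]=2
Ev 12: PC=0 idx=0 pred=N actual=N -> ctr[0]=0
Ev 13: PC=5 idx=2 pred=T actual=T -> ctr[2]=3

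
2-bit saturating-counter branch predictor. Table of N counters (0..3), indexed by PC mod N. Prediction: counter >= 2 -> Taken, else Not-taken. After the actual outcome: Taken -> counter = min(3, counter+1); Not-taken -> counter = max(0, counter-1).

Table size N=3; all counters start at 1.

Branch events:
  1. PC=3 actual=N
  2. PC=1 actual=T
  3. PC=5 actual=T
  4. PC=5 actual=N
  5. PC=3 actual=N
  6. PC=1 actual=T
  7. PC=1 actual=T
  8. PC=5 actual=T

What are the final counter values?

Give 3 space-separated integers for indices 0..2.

Ev 1: PC=3 idx=0 pred=N actual=N -> ctr[0]=0
Ev 2: PC=1 idx=1 pred=N actual=T -> ctr[1]=2
Ev 3: PC=5 idx=2 pred=N actual=T -> ctr[2]=2
Ev 4: PC=5 idx=2 pred=T actual=N -> ctr[2]=1
Ev 5: PC=3 idx=0 pred=N actual=N -> ctr[0]=0
Ev 6: PC=1 idx=1 pred=T actual=T -> ctr[1]=3
Ev 7: PC=1 idx=1 pred=T actual=T -> ctr[1]=3
Ev 8: PC=5 idx=2 pred=N actual=T -> ctr[2]=2

Answer: 0 3 2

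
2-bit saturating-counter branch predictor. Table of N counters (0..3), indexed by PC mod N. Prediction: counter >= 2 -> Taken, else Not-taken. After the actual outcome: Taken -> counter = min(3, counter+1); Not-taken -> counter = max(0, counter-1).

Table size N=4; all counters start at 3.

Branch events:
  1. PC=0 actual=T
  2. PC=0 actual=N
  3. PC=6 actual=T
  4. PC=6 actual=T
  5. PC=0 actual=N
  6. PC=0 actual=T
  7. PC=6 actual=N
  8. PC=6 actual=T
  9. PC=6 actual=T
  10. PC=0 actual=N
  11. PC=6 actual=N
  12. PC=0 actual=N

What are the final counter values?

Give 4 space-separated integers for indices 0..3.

Ev 1: PC=0 idx=0 pred=T actual=T -> ctr[0]=3
Ev 2: PC=0 idx=0 pred=T actual=N -> ctr[0]=2
Ev 3: PC=6 idx=2 pred=T actual=T -> ctr[2]=3
Ev 4: PC=6 idx=2 pred=T actual=T -> ctr[2]=3
Ev 5: PC=0 idx=0 pred=T actual=N -> ctr[0]=1
Ev 6: PC=0 idx=0 pred=N actual=T -> ctr[0]=2
Ev 7: PC=6 idx=2 pred=T actual=N -> ctr[2]=2
Ev 8: PC=6 idx=2 pred=T actual=T -> ctr[2]=3
Ev 9: PC=6 idx=2 pred=T actual=T -> ctr[2]=3
Ev 10: PC=0 idx=0 pred=T actual=N -> ctr[0]=1
Ev 11: PC=6 idx=2 pred=T actual=N -> ctr[2]=2
Ev 12: PC=0 idx=0 pred=N actual=N -> ctr[0]=0

Answer: 0 3 2 3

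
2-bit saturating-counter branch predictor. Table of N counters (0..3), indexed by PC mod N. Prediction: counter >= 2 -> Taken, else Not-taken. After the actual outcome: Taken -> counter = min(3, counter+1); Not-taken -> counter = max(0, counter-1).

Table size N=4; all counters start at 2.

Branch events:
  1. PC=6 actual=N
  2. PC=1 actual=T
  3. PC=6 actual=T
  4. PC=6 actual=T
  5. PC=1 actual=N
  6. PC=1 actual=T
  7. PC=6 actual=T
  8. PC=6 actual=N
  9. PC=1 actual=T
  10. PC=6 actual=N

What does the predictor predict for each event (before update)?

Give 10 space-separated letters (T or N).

Ev 1: PC=6 idx=2 pred=T actual=N -> ctr[2]=1
Ev 2: PC=1 idx=1 pred=T actual=T -> ctr[1]=3
Ev 3: PC=6 idx=2 pred=N actual=T -> ctr[2]=2
Ev 4: PC=6 idx=2 pred=T actual=T -> ctr[2]=3
Ev 5: PC=1 idx=1 pred=T actual=N -> ctr[1]=2
Ev 6: PC=1 idx=1 pred=T actual=T -> ctr[1]=3
Ev 7: PC=6 idx=2 pred=T actual=T -> ctr[2]=3
Ev 8: PC=6 idx=2 pred=T actual=N -> ctr[2]=2
Ev 9: PC=1 idx=1 pred=T actual=T -> ctr[1]=3
Ev 10: PC=6 idx=2 pred=T actual=N -> ctr[2]=1

Answer: T T N T T T T T T T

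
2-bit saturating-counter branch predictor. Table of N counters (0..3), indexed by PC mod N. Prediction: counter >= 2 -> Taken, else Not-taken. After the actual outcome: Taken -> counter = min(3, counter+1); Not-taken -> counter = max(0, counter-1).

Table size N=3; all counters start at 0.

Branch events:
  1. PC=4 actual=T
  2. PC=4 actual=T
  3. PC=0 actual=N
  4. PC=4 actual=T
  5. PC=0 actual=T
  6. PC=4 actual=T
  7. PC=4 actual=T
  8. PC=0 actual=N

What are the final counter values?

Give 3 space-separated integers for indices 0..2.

Answer: 0 3 0

Derivation:
Ev 1: PC=4 idx=1 pred=N actual=T -> ctr[1]=1
Ev 2: PC=4 idx=1 pred=N actual=T -> ctr[1]=2
Ev 3: PC=0 idx=0 pred=N actual=N -> ctr[0]=0
Ev 4: PC=4 idx=1 pred=T actual=T -> ctr[1]=3
Ev 5: PC=0 idx=0 pred=N actual=T -> ctr[0]=1
Ev 6: PC=4 idx=1 pred=T actual=T -> ctr[1]=3
Ev 7: PC=4 idx=1 pred=T actual=T -> ctr[1]=3
Ev 8: PC=0 idx=0 pred=N actual=N -> ctr[0]=0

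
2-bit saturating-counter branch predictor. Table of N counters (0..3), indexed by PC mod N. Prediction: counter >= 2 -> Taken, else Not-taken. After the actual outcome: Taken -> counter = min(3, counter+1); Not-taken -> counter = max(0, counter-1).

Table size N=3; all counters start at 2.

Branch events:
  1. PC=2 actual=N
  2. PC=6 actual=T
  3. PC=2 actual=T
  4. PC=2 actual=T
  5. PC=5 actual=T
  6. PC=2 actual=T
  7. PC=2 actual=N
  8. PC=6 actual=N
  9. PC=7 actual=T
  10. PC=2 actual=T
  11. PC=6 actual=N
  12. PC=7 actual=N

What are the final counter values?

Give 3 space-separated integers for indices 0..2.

Ev 1: PC=2 idx=2 pred=T actual=N -> ctr[2]=1
Ev 2: PC=6 idx=0 pred=T actual=T -> ctr[0]=3
Ev 3: PC=2 idx=2 pred=N actual=T -> ctr[2]=2
Ev 4: PC=2 idx=2 pred=T actual=T -> ctr[2]=3
Ev 5: PC=5 idx=2 pred=T actual=T -> ctr[2]=3
Ev 6: PC=2 idx=2 pred=T actual=T -> ctr[2]=3
Ev 7: PC=2 idx=2 pred=T actual=N -> ctr[2]=2
Ev 8: PC=6 idx=0 pred=T actual=N -> ctr[0]=2
Ev 9: PC=7 idx=1 pred=T actual=T -> ctr[1]=3
Ev 10: PC=2 idx=2 pred=T actual=T -> ctr[2]=3
Ev 11: PC=6 idx=0 pred=T actual=N -> ctr[0]=1
Ev 12: PC=7 idx=1 pred=T actual=N -> ctr[1]=2

Answer: 1 2 3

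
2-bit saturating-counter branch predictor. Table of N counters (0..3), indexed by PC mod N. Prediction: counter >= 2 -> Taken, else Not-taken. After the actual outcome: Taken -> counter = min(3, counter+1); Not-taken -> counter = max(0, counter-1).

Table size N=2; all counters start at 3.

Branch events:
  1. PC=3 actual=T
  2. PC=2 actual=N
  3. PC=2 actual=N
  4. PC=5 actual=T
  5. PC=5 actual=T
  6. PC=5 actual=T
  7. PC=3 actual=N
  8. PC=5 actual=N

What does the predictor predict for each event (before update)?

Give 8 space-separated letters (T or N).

Ev 1: PC=3 idx=1 pred=T actual=T -> ctr[1]=3
Ev 2: PC=2 idx=0 pred=T actual=N -> ctr[0]=2
Ev 3: PC=2 idx=0 pred=T actual=N -> ctr[0]=1
Ev 4: PC=5 idx=1 pred=T actual=T -> ctr[1]=3
Ev 5: PC=5 idx=1 pred=T actual=T -> ctr[1]=3
Ev 6: PC=5 idx=1 pred=T actual=T -> ctr[1]=3
Ev 7: PC=3 idx=1 pred=T actual=N -> ctr[1]=2
Ev 8: PC=5 idx=1 pred=T actual=N -> ctr[1]=1

Answer: T T T T T T T T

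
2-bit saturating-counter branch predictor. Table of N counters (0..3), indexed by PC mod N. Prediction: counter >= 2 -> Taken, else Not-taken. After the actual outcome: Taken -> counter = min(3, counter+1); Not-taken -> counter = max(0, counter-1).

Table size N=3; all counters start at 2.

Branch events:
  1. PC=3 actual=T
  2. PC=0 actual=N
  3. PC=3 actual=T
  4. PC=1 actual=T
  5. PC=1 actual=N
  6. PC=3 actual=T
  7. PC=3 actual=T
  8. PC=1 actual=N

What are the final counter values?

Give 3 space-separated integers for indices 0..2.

Answer: 3 1 2

Derivation:
Ev 1: PC=3 idx=0 pred=T actual=T -> ctr[0]=3
Ev 2: PC=0 idx=0 pred=T actual=N -> ctr[0]=2
Ev 3: PC=3 idx=0 pred=T actual=T -> ctr[0]=3
Ev 4: PC=1 idx=1 pred=T actual=T -> ctr[1]=3
Ev 5: PC=1 idx=1 pred=T actual=N -> ctr[1]=2
Ev 6: PC=3 idx=0 pred=T actual=T -> ctr[0]=3
Ev 7: PC=3 idx=0 pred=T actual=T -> ctr[0]=3
Ev 8: PC=1 idx=1 pred=T actual=N -> ctr[1]=1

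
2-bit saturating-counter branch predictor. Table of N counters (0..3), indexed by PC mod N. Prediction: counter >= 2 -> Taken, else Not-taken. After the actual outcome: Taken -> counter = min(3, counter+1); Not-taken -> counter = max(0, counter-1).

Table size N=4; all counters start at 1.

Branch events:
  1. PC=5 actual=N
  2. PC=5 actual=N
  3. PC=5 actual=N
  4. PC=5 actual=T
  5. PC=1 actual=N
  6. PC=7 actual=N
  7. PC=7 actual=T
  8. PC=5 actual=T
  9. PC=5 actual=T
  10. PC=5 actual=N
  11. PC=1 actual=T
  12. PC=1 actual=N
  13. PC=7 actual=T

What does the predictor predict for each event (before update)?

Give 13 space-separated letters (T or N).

Ev 1: PC=5 idx=1 pred=N actual=N -> ctr[1]=0
Ev 2: PC=5 idx=1 pred=N actual=N -> ctr[1]=0
Ev 3: PC=5 idx=1 pred=N actual=N -> ctr[1]=0
Ev 4: PC=5 idx=1 pred=N actual=T -> ctr[1]=1
Ev 5: PC=1 idx=1 pred=N actual=N -> ctr[1]=0
Ev 6: PC=7 idx=3 pred=N actual=N -> ctr[3]=0
Ev 7: PC=7 idx=3 pred=N actual=T -> ctr[3]=1
Ev 8: PC=5 idx=1 pred=N actual=T -> ctr[1]=1
Ev 9: PC=5 idx=1 pred=N actual=T -> ctr[1]=2
Ev 10: PC=5 idx=1 pred=T actual=N -> ctr[1]=1
Ev 11: PC=1 idx=1 pred=N actual=T -> ctr[1]=2
Ev 12: PC=1 idx=1 pred=T actual=N -> ctr[1]=1
Ev 13: PC=7 idx=3 pred=N actual=T -> ctr[3]=2

Answer: N N N N N N N N N T N T N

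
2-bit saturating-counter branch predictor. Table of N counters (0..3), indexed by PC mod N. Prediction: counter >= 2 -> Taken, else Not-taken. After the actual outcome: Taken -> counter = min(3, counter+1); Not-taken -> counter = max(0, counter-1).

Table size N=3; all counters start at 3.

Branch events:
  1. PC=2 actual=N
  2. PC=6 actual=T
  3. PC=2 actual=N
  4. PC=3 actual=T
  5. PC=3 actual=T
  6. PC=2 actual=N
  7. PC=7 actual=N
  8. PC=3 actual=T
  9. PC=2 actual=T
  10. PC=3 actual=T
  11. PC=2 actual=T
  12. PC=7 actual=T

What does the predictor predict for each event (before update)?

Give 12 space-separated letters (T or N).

Ev 1: PC=2 idx=2 pred=T actual=N -> ctr[2]=2
Ev 2: PC=6 idx=0 pred=T actual=T -> ctr[0]=3
Ev 3: PC=2 idx=2 pred=T actual=N -> ctr[2]=1
Ev 4: PC=3 idx=0 pred=T actual=T -> ctr[0]=3
Ev 5: PC=3 idx=0 pred=T actual=T -> ctr[0]=3
Ev 6: PC=2 idx=2 pred=N actual=N -> ctr[2]=0
Ev 7: PC=7 idx=1 pred=T actual=N -> ctr[1]=2
Ev 8: PC=3 idx=0 pred=T actual=T -> ctr[0]=3
Ev 9: PC=2 idx=2 pred=N actual=T -> ctr[2]=1
Ev 10: PC=3 idx=0 pred=T actual=T -> ctr[0]=3
Ev 11: PC=2 idx=2 pred=N actual=T -> ctr[2]=2
Ev 12: PC=7 idx=1 pred=T actual=T -> ctr[1]=3

Answer: T T T T T N T T N T N T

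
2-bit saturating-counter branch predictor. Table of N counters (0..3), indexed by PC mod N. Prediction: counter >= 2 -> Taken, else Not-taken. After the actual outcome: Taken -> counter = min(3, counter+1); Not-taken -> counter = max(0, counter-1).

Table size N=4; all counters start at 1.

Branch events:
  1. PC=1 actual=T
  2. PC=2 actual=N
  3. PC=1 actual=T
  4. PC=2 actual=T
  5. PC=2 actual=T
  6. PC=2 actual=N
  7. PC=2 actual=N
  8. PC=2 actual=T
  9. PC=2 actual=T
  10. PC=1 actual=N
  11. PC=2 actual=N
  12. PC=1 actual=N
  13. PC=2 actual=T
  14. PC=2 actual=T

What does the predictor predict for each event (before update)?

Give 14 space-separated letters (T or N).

Ev 1: PC=1 idx=1 pred=N actual=T -> ctr[1]=2
Ev 2: PC=2 idx=2 pred=N actual=N -> ctr[2]=0
Ev 3: PC=1 idx=1 pred=T actual=T -> ctr[1]=3
Ev 4: PC=2 idx=2 pred=N actual=T -> ctr[2]=1
Ev 5: PC=2 idx=2 pred=N actual=T -> ctr[2]=2
Ev 6: PC=2 idx=2 pred=T actual=N -> ctr[2]=1
Ev 7: PC=2 idx=2 pred=N actual=N -> ctr[2]=0
Ev 8: PC=2 idx=2 pred=N actual=T -> ctr[2]=1
Ev 9: PC=2 idx=2 pred=N actual=T -> ctr[2]=2
Ev 10: PC=1 idx=1 pred=T actual=N -> ctr[1]=2
Ev 11: PC=2 idx=2 pred=T actual=N -> ctr[2]=1
Ev 12: PC=1 idx=1 pred=T actual=N -> ctr[1]=1
Ev 13: PC=2 idx=2 pred=N actual=T -> ctr[2]=2
Ev 14: PC=2 idx=2 pred=T actual=T -> ctr[2]=3

Answer: N N T N N T N N N T T T N T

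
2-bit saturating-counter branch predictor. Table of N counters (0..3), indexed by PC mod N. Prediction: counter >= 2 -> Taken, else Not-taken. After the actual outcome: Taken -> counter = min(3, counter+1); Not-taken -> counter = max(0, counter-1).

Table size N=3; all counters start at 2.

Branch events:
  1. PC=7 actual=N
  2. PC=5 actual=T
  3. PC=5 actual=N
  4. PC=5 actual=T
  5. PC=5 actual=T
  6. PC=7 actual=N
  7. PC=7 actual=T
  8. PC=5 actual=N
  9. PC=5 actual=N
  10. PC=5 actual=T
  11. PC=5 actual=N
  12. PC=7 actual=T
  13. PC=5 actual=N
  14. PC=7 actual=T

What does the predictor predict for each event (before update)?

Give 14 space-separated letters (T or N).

Answer: T T T T T N N T T N T N N T

Derivation:
Ev 1: PC=7 idx=1 pred=T actual=N -> ctr[1]=1
Ev 2: PC=5 idx=2 pred=T actual=T -> ctr[2]=3
Ev 3: PC=5 idx=2 pred=T actual=N -> ctr[2]=2
Ev 4: PC=5 idx=2 pred=T actual=T -> ctr[2]=3
Ev 5: PC=5 idx=2 pred=T actual=T -> ctr[2]=3
Ev 6: PC=7 idx=1 pred=N actual=N -> ctr[1]=0
Ev 7: PC=7 idx=1 pred=N actual=T -> ctr[1]=1
Ev 8: PC=5 idx=2 pred=T actual=N -> ctr[2]=2
Ev 9: PC=5 idx=2 pred=T actual=N -> ctr[2]=1
Ev 10: PC=5 idx=2 pred=N actual=T -> ctr[2]=2
Ev 11: PC=5 idx=2 pred=T actual=N -> ctr[2]=1
Ev 12: PC=7 idx=1 pred=N actual=T -> ctr[1]=2
Ev 13: PC=5 idx=2 pred=N actual=N -> ctr[2]=0
Ev 14: PC=7 idx=1 pred=T actual=T -> ctr[1]=3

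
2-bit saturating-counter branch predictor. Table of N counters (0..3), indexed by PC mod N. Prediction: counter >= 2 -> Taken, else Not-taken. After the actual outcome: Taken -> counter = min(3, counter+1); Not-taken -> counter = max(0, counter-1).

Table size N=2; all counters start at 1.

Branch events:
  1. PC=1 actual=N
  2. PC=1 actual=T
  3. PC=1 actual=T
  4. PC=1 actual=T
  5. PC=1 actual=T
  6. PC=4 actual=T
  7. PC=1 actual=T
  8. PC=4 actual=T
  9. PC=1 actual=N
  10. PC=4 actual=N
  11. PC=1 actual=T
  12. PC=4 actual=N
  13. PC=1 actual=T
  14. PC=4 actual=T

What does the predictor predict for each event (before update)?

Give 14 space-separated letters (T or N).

Answer: N N N T T N T T T T T T T N

Derivation:
Ev 1: PC=1 idx=1 pred=N actual=N -> ctr[1]=0
Ev 2: PC=1 idx=1 pred=N actual=T -> ctr[1]=1
Ev 3: PC=1 idx=1 pred=N actual=T -> ctr[1]=2
Ev 4: PC=1 idx=1 pred=T actual=T -> ctr[1]=3
Ev 5: PC=1 idx=1 pred=T actual=T -> ctr[1]=3
Ev 6: PC=4 idx=0 pred=N actual=T -> ctr[0]=2
Ev 7: PC=1 idx=1 pred=T actual=T -> ctr[1]=3
Ev 8: PC=4 idx=0 pred=T actual=T -> ctr[0]=3
Ev 9: PC=1 idx=1 pred=T actual=N -> ctr[1]=2
Ev 10: PC=4 idx=0 pred=T actual=N -> ctr[0]=2
Ev 11: PC=1 idx=1 pred=T actual=T -> ctr[1]=3
Ev 12: PC=4 idx=0 pred=T actual=N -> ctr[0]=1
Ev 13: PC=1 idx=1 pred=T actual=T -> ctr[1]=3
Ev 14: PC=4 idx=0 pred=N actual=T -> ctr[0]=2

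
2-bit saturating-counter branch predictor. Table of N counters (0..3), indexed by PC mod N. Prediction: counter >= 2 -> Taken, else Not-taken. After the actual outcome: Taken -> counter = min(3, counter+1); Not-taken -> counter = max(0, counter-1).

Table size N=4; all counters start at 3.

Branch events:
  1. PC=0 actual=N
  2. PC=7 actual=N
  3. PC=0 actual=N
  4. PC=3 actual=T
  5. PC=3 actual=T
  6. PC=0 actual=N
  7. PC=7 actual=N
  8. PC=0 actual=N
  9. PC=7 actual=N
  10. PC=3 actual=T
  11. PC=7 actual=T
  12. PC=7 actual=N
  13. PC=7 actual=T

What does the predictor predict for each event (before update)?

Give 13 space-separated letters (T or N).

Answer: T T T T T N T N T N T T T

Derivation:
Ev 1: PC=0 idx=0 pred=T actual=N -> ctr[0]=2
Ev 2: PC=7 idx=3 pred=T actual=N -> ctr[3]=2
Ev 3: PC=0 idx=0 pred=T actual=N -> ctr[0]=1
Ev 4: PC=3 idx=3 pred=T actual=T -> ctr[3]=3
Ev 5: PC=3 idx=3 pred=T actual=T -> ctr[3]=3
Ev 6: PC=0 idx=0 pred=N actual=N -> ctr[0]=0
Ev 7: PC=7 idx=3 pred=T actual=N -> ctr[3]=2
Ev 8: PC=0 idx=0 pred=N actual=N -> ctr[0]=0
Ev 9: PC=7 idx=3 pred=T actual=N -> ctr[3]=1
Ev 10: PC=3 idx=3 pred=N actual=T -> ctr[3]=2
Ev 11: PC=7 idx=3 pred=T actual=T -> ctr[3]=3
Ev 12: PC=7 idx=3 pred=T actual=N -> ctr[3]=2
Ev 13: PC=7 idx=3 pred=T actual=T -> ctr[3]=3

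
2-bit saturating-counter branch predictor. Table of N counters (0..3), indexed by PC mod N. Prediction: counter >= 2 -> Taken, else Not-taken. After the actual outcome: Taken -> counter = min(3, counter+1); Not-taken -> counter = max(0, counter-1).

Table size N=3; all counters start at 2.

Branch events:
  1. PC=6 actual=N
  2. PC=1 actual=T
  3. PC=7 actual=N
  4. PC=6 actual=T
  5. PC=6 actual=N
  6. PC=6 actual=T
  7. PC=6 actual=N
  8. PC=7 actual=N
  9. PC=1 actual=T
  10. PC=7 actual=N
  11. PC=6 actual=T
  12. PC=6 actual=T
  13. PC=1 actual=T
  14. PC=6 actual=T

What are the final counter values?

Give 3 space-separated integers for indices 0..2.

Ev 1: PC=6 idx=0 pred=T actual=N -> ctr[0]=1
Ev 2: PC=1 idx=1 pred=T actual=T -> ctr[1]=3
Ev 3: PC=7 idx=1 pred=T actual=N -> ctr[1]=2
Ev 4: PC=6 idx=0 pred=N actual=T -> ctr[0]=2
Ev 5: PC=6 idx=0 pred=T actual=N -> ctr[0]=1
Ev 6: PC=6 idx=0 pred=N actual=T -> ctr[0]=2
Ev 7: PC=6 idx=0 pred=T actual=N -> ctr[0]=1
Ev 8: PC=7 idx=1 pred=T actual=N -> ctr[1]=1
Ev 9: PC=1 idx=1 pred=N actual=T -> ctr[1]=2
Ev 10: PC=7 idx=1 pred=T actual=N -> ctr[1]=1
Ev 11: PC=6 idx=0 pred=N actual=T -> ctr[0]=2
Ev 12: PC=6 idx=0 pred=T actual=T -> ctr[0]=3
Ev 13: PC=1 idx=1 pred=N actual=T -> ctr[1]=2
Ev 14: PC=6 idx=0 pred=T actual=T -> ctr[0]=3

Answer: 3 2 2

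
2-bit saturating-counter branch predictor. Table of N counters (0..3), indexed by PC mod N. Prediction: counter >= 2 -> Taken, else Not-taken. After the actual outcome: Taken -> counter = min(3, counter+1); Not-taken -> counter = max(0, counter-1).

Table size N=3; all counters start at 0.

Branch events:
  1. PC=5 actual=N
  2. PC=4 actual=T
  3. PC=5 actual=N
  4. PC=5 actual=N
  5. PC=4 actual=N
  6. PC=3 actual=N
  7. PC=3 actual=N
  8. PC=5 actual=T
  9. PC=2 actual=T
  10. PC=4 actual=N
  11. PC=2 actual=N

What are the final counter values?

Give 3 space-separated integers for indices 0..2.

Answer: 0 0 1

Derivation:
Ev 1: PC=5 idx=2 pred=N actual=N -> ctr[2]=0
Ev 2: PC=4 idx=1 pred=N actual=T -> ctr[1]=1
Ev 3: PC=5 idx=2 pred=N actual=N -> ctr[2]=0
Ev 4: PC=5 idx=2 pred=N actual=N -> ctr[2]=0
Ev 5: PC=4 idx=1 pred=N actual=N -> ctr[1]=0
Ev 6: PC=3 idx=0 pred=N actual=N -> ctr[0]=0
Ev 7: PC=3 idx=0 pred=N actual=N -> ctr[0]=0
Ev 8: PC=5 idx=2 pred=N actual=T -> ctr[2]=1
Ev 9: PC=2 idx=2 pred=N actual=T -> ctr[2]=2
Ev 10: PC=4 idx=1 pred=N actual=N -> ctr[1]=0
Ev 11: PC=2 idx=2 pred=T actual=N -> ctr[2]=1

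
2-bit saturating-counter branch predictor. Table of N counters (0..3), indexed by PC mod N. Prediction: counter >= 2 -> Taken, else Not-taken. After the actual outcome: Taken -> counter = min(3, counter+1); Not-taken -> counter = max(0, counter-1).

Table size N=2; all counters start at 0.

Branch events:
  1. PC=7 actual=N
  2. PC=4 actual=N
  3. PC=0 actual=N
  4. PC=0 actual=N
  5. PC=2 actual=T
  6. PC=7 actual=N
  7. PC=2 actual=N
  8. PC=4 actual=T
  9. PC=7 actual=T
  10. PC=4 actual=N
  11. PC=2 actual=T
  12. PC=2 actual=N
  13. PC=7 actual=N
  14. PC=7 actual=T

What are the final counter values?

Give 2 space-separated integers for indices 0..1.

Answer: 0 1

Derivation:
Ev 1: PC=7 idx=1 pred=N actual=N -> ctr[1]=0
Ev 2: PC=4 idx=0 pred=N actual=N -> ctr[0]=0
Ev 3: PC=0 idx=0 pred=N actual=N -> ctr[0]=0
Ev 4: PC=0 idx=0 pred=N actual=N -> ctr[0]=0
Ev 5: PC=2 idx=0 pred=N actual=T -> ctr[0]=1
Ev 6: PC=7 idx=1 pred=N actual=N -> ctr[1]=0
Ev 7: PC=2 idx=0 pred=N actual=N -> ctr[0]=0
Ev 8: PC=4 idx=0 pred=N actual=T -> ctr[0]=1
Ev 9: PC=7 idx=1 pred=N actual=T -> ctr[1]=1
Ev 10: PC=4 idx=0 pred=N actual=N -> ctr[0]=0
Ev 11: PC=2 idx=0 pred=N actual=T -> ctr[0]=1
Ev 12: PC=2 idx=0 pred=N actual=N -> ctr[0]=0
Ev 13: PC=7 idx=1 pred=N actual=N -> ctr[1]=0
Ev 14: PC=7 idx=1 pred=N actual=T -> ctr[1]=1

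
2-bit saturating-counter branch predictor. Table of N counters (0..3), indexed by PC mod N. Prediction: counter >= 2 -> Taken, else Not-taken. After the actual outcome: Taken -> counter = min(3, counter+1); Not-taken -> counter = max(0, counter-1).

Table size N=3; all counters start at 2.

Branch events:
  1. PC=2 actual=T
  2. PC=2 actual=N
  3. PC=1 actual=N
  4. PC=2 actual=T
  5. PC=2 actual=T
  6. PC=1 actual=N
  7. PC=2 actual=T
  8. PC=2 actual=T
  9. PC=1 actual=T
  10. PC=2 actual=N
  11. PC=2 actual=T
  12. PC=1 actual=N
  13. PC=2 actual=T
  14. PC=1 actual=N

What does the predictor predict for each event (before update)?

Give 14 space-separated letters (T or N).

Answer: T T T T T N T T N T T N T N

Derivation:
Ev 1: PC=2 idx=2 pred=T actual=T -> ctr[2]=3
Ev 2: PC=2 idx=2 pred=T actual=N -> ctr[2]=2
Ev 3: PC=1 idx=1 pred=T actual=N -> ctr[1]=1
Ev 4: PC=2 idx=2 pred=T actual=T -> ctr[2]=3
Ev 5: PC=2 idx=2 pred=T actual=T -> ctr[2]=3
Ev 6: PC=1 idx=1 pred=N actual=N -> ctr[1]=0
Ev 7: PC=2 idx=2 pred=T actual=T -> ctr[2]=3
Ev 8: PC=2 idx=2 pred=T actual=T -> ctr[2]=3
Ev 9: PC=1 idx=1 pred=N actual=T -> ctr[1]=1
Ev 10: PC=2 idx=2 pred=T actual=N -> ctr[2]=2
Ev 11: PC=2 idx=2 pred=T actual=T -> ctr[2]=3
Ev 12: PC=1 idx=1 pred=N actual=N -> ctr[1]=0
Ev 13: PC=2 idx=2 pred=T actual=T -> ctr[2]=3
Ev 14: PC=1 idx=1 pred=N actual=N -> ctr[1]=0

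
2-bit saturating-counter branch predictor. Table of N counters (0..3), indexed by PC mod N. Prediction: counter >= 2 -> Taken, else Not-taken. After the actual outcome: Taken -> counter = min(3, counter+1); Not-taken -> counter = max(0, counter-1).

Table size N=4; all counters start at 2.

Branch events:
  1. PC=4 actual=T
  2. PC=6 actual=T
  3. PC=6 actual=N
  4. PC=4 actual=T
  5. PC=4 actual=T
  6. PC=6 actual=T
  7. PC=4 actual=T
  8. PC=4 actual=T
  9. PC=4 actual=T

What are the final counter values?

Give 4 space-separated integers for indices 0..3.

Answer: 3 2 3 2

Derivation:
Ev 1: PC=4 idx=0 pred=T actual=T -> ctr[0]=3
Ev 2: PC=6 idx=2 pred=T actual=T -> ctr[2]=3
Ev 3: PC=6 idx=2 pred=T actual=N -> ctr[2]=2
Ev 4: PC=4 idx=0 pred=T actual=T -> ctr[0]=3
Ev 5: PC=4 idx=0 pred=T actual=T -> ctr[0]=3
Ev 6: PC=6 idx=2 pred=T actual=T -> ctr[2]=3
Ev 7: PC=4 idx=0 pred=T actual=T -> ctr[0]=3
Ev 8: PC=4 idx=0 pred=T actual=T -> ctr[0]=3
Ev 9: PC=4 idx=0 pred=T actual=T -> ctr[0]=3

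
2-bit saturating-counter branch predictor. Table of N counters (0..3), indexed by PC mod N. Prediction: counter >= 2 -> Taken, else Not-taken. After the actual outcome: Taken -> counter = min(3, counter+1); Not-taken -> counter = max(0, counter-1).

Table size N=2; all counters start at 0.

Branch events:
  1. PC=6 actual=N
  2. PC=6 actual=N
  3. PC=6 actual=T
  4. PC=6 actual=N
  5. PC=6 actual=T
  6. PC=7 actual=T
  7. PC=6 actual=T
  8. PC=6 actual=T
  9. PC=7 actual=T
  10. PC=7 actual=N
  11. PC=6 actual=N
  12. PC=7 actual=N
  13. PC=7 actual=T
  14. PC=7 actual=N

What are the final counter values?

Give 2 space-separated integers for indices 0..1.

Ev 1: PC=6 idx=0 pred=N actual=N -> ctr[0]=0
Ev 2: PC=6 idx=0 pred=N actual=N -> ctr[0]=0
Ev 3: PC=6 idx=0 pred=N actual=T -> ctr[0]=1
Ev 4: PC=6 idx=0 pred=N actual=N -> ctr[0]=0
Ev 5: PC=6 idx=0 pred=N actual=T -> ctr[0]=1
Ev 6: PC=7 idx=1 pred=N actual=T -> ctr[1]=1
Ev 7: PC=6 idx=0 pred=N actual=T -> ctr[0]=2
Ev 8: PC=6 idx=0 pred=T actual=T -> ctr[0]=3
Ev 9: PC=7 idx=1 pred=N actual=T -> ctr[1]=2
Ev 10: PC=7 idx=1 pred=T actual=N -> ctr[1]=1
Ev 11: PC=6 idx=0 pred=T actual=N -> ctr[0]=2
Ev 12: PC=7 idx=1 pred=N actual=N -> ctr[1]=0
Ev 13: PC=7 idx=1 pred=N actual=T -> ctr[1]=1
Ev 14: PC=7 idx=1 pred=N actual=N -> ctr[1]=0

Answer: 2 0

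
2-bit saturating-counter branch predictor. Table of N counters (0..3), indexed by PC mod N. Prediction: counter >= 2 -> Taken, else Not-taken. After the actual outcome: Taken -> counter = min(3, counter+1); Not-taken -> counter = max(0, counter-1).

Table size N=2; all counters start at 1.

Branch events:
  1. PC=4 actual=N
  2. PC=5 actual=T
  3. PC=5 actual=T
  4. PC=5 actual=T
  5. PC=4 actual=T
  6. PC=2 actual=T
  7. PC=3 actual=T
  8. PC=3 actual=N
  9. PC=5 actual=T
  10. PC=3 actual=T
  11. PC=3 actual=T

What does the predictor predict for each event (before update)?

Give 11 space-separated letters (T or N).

Ev 1: PC=4 idx=0 pred=N actual=N -> ctr[0]=0
Ev 2: PC=5 idx=1 pred=N actual=T -> ctr[1]=2
Ev 3: PC=5 idx=1 pred=T actual=T -> ctr[1]=3
Ev 4: PC=5 idx=1 pred=T actual=T -> ctr[1]=3
Ev 5: PC=4 idx=0 pred=N actual=T -> ctr[0]=1
Ev 6: PC=2 idx=0 pred=N actual=T -> ctr[0]=2
Ev 7: PC=3 idx=1 pred=T actual=T -> ctr[1]=3
Ev 8: PC=3 idx=1 pred=T actual=N -> ctr[1]=2
Ev 9: PC=5 idx=1 pred=T actual=T -> ctr[1]=3
Ev 10: PC=3 idx=1 pred=T actual=T -> ctr[1]=3
Ev 11: PC=3 idx=1 pred=T actual=T -> ctr[1]=3

Answer: N N T T N N T T T T T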